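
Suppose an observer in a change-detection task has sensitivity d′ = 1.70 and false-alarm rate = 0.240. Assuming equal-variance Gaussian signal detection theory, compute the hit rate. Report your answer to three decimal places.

hit rate = 0.840

z(false-alarm rate) = z(0.240) = -0.7063
z(H) = z(FA) + d' = -0.7063 + 1.70 = 0.9937
hit rate = Φ(0.9937) = 0.8398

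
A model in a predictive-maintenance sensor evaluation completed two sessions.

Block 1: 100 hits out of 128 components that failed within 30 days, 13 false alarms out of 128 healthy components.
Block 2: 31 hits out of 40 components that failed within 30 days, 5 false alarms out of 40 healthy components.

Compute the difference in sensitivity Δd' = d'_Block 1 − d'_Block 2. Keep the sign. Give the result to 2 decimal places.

Δd' = 0.14

Block 1: z(0.7812) = 0.776, z(0.1016) = -1.272, d' = 2.048
Block 2: z(0.7750) = 0.755, z(0.1250) = -1.150, d' = 1.905
Δd' = d'_Block 1 − d'_Block 2 = 2.048 − 1.905 = 0.143
Block 1 has the higher sensitivity.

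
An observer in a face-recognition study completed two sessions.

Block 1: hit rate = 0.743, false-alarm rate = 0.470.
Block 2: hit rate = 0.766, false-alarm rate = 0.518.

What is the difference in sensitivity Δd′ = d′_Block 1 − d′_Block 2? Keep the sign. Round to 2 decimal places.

Block 1: z(0.743) = 0.653, z(0.470) = -0.075, d' = 0.728
Block 2: z(0.766) = 0.726, z(0.518) = 0.045, d' = 0.681
Δd' = d'_Block 1 − d'_Block 2 = 0.728 − 0.681 = 0.047
Block 1 has the higher sensitivity.

Δd′ = 0.05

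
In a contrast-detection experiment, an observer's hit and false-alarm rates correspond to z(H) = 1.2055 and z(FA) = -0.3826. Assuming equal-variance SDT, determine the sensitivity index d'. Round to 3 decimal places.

d' = z(H) − z(FA) = 1.2055 − (-0.3826) = 1.5881

d' = 1.588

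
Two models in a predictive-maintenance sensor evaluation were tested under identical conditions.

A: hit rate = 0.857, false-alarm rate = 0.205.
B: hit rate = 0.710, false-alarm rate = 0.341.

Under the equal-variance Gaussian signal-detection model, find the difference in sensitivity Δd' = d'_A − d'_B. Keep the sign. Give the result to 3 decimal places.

A: z(0.857) = 1.0669, z(0.205) = -0.8239, d' = 1.8908
B: z(0.710) = 0.5534, z(0.341) = -0.4097, d' = 0.9631
Δd' = d'_A − d'_B = 1.8908 − 0.9631 = 0.9277
A has the higher sensitivity.

Δd' = 0.928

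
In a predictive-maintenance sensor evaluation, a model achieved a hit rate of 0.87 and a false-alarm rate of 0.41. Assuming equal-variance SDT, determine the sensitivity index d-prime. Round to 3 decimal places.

d-prime = 1.354

Φ⁻¹(H) = Φ⁻¹(0.87) = 1.1264
Φ⁻¹(FA) = Φ⁻¹(0.41) = -0.2275
d' = z(H) − z(FA) = 1.1264 − (-0.2275) = 1.3539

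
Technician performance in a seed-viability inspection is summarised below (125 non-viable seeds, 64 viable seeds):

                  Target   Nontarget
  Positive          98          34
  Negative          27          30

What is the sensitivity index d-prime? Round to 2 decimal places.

d-prime = 0.71

H = 98/125 = 0.7840
FA = 34/64 = 0.5312
z(H) = z(0.7840) = 0.7858
z(FA) = z(0.5312) = 0.0783
d' = z(H) − z(FA) = 0.7858 − 0.0783 = 0.7075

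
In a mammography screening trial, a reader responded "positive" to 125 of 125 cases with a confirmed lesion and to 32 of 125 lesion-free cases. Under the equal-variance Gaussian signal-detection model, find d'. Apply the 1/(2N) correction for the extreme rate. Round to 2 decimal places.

The hit rate is 125/125 = 1, so apply the 1/(2N) correction: H → 1 − 1/(2·125) = 0.99600.
z(H) = z(0.99600) = 2.652
z(FA) = z(0.25600) = -0.656
d' = 2.652 − (-0.656) = 3.308

d' = 3.31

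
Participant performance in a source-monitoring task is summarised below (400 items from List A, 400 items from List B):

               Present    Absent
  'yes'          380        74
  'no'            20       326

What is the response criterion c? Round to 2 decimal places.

c = -0.37

H = 380/400 = 0.9500
FA = 74/400 = 0.1850
z(H) = 1.645
z(FA) = -0.896
c = −½·[z(H) + z(FA)] = −0.5 × (1.645 + (-0.896)) = -0.3745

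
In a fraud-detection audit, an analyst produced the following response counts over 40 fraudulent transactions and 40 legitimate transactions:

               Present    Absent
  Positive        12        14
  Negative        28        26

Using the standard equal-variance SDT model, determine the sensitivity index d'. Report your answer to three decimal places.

H = 12/40 = 0.3000
FA = 14/40 = 0.3500
z(H) = z(0.3000) = -0.5244
z(FA) = z(0.3500) = -0.3853
d' = z(H) − z(FA) = -0.5244 − (-0.3853) = -0.1391

d' = -0.139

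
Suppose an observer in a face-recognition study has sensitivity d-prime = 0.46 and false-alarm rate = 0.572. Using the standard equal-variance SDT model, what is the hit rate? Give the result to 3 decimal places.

hit rate = 0.739

z(false-alarm rate) = z(0.572) = 0.1815
z(H) = z(FA) + d' = 0.1815 + 0.46 = 0.6415
hit rate = Φ(0.6415) = 0.7394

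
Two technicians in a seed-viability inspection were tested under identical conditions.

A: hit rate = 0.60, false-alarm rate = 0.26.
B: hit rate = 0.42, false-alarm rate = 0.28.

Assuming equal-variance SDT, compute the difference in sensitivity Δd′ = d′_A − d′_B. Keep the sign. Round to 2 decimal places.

Δd′ = 0.52

A: z(0.60) = 0.253, z(0.26) = -0.643, d' = 0.896
B: z(0.42) = -0.202, z(0.28) = -0.583, d' = 0.381
Δd' = d'_A − d'_B = 0.896 − 0.381 = 0.515
A has the higher sensitivity.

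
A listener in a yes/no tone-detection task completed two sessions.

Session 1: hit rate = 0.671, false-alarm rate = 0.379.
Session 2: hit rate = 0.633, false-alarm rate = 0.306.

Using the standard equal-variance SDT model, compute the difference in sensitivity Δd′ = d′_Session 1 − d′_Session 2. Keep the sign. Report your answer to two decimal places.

Session 1: z(0.671) = 0.443, z(0.379) = -0.308, d' = 0.751
Session 2: z(0.633) = 0.340, z(0.306) = -0.507, d' = 0.847
Δd' = d'_Session 1 − d'_Session 2 = 0.751 − 0.847 = -0.096
Session 2 has the higher sensitivity.

Δd′ = -0.10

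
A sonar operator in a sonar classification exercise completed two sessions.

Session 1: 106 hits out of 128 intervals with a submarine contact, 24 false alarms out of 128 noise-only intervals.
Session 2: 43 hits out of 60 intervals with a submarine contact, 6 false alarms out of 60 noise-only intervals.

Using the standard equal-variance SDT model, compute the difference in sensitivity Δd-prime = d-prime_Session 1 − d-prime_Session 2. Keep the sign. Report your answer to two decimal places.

Session 1: z(0.8281) = 0.947, z(0.1875) = -0.887, d' = 1.834
Session 2: z(0.7167) = 0.573, z(0.1000) = -1.282, d' = 1.855
Δd' = d'_Session 1 − d'_Session 2 = 1.834 − 1.855 = -0.021
Session 2 has the higher sensitivity.

Δd-prime = -0.02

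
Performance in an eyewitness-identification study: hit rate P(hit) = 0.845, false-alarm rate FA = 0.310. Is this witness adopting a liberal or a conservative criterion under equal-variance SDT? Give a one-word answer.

liberal

z(H) = 1.015, z(FA) = -0.496
c = −½·(z(H) + z(FA)) = -0.2595
c < 0 → liberal criterion (biased toward responding “yes”).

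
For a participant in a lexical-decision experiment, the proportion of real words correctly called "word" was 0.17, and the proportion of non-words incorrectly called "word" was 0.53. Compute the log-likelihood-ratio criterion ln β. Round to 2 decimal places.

z(H) = z(0.17) = -0.954
z(FA) = z(0.53) = 0.075
ln β = −½·[z(H)² − z(FA)²] = −0.5 × (0.910 − 0.006) = -0.452

ln β = -0.45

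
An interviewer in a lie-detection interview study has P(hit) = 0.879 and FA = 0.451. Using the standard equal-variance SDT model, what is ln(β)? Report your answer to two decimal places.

z(H) = z(0.879) = 1.170
z(FA) = z(0.451) = -0.123
ln β = −½·[z(H)² − z(FA)²] = −0.5 × (1.369 − 0.015) = -0.677

ln β = -0.68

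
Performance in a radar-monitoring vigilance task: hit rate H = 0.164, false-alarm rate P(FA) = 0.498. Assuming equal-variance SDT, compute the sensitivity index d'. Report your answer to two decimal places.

d' = -0.97

Φ⁻¹(H) = Φ⁻¹(0.164) = -0.978
Φ⁻¹(FA) = Φ⁻¹(0.498) = -0.005
d' = z(H) − z(FA) = -0.978 − (-0.005) = -0.973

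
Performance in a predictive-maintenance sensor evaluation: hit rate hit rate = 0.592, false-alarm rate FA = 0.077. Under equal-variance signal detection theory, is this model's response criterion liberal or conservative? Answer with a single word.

z(H) = 0.233, z(FA) = -1.426
c = −½·(z(H) + z(FA)) = 0.5965
c > 0 → conservative criterion (biased toward responding “no”).

conservative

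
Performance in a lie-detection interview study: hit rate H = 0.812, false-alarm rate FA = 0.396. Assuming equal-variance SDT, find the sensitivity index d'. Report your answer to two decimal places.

d' = 1.15

z(H) = z(0.812) = 0.885
z(FA) = z(0.396) = -0.264
d' = z(H) − z(FA) = 0.885 − (-0.264) = 1.149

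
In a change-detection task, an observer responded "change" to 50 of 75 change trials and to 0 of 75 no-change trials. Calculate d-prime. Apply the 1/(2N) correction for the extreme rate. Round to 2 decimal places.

d-prime = 2.91

The false-alarm rate is 0/75 = 0, so apply the 1/(2N) correction: FA → 1/(2·75) = 0.00667.
z(H) = z(0.66667) = 0.431
z(FA) = z(0.00667) = -2.475
d' = 0.431 − (-2.475) = 2.906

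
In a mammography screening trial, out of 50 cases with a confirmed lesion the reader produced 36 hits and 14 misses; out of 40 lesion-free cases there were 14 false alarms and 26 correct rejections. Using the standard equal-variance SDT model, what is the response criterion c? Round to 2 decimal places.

c = -0.10

H = 36/50 = 0.7200
FA = 14/40 = 0.3500
z(H) = 0.5828
z(FA) = -0.3853
c = −½·[z(H) + z(FA)] = −0.5 × (0.5828 + (-0.3853)) = -0.09875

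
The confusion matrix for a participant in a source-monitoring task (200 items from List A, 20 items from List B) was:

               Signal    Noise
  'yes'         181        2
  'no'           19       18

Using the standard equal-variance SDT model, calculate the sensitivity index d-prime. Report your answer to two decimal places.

d-prime = 2.59

H = 181/200 = 0.9050
FA = 2/20 = 0.1000
Φ⁻¹(0.9050) = 1.3106, Φ⁻¹(0.1000) = -1.2816
d' = z(H) − z(FA) = 1.3106 − (-1.2816) = 2.5922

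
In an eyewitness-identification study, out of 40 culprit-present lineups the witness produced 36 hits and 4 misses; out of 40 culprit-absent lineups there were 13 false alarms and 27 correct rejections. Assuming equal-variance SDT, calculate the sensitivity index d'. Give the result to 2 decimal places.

H = 36/40 = 0.9000
FA = 13/40 = 0.3250
z(H) = 1.282
z(FA) = -0.454
d' = z(H) − z(FA) = 1.282 − (-0.454) = 1.736

d' = 1.74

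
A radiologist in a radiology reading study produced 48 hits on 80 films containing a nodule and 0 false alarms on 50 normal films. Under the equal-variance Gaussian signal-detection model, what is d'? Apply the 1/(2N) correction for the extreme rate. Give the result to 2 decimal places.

The false-alarm rate is 0/50 = 0, so apply the 1/(2N) correction: FA → 1/(2·50) = 0.01000.
z(H) = z(0.60000) = 0.253
z(FA) = z(0.01000) = -2.326
d' = 0.253 − (-2.326) = 2.579

d' = 2.58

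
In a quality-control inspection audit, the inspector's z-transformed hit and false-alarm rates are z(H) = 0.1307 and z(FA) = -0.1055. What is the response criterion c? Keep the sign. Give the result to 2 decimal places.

c = −½·[z(H) + z(FA)] = −½·(0.1307 + (-0.1055)) = -0.0126

c = -0.01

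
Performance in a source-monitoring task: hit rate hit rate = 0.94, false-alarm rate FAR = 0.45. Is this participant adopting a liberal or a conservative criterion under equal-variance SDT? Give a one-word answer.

z(H) = 1.555, z(FA) = -0.126
c = −½·(z(H) + z(FA)) = -0.7145
c < 0 → liberal criterion (biased toward responding “yes”).

liberal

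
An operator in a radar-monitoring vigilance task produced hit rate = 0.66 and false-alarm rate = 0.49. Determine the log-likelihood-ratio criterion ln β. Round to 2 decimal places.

ln β = -0.08

Φ⁻¹(0.66) = 0.412, Φ⁻¹(0.49) = -0.025
ln β = −½·[z(H)² − z(FA)²] = −0.5 × (0.170 − 0.001) = -0.0845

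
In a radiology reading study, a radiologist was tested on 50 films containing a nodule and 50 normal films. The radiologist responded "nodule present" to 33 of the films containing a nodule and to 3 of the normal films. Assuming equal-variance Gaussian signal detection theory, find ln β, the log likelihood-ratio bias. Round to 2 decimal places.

ln β = 1.12

H = 33/50 = 0.6600
FA = 3/50 = 0.0600
z(H) = z(0.6600) = 0.412
z(FA) = z(0.0600) = -1.555
ln β = −½·[z(H)² − z(FA)²] = −0.5 × (0.170 − 2.418) = 1.124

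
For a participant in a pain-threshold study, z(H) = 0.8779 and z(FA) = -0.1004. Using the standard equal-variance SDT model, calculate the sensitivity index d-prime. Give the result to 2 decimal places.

d-prime = 0.98

d' = z(H) − z(FA) = 0.8779 − (-0.1004) = 0.9783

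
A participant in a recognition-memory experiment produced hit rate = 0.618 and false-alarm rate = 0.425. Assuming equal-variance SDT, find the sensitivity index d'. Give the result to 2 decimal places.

d' = 0.49

z(H) = z(0.618) = 0.300
z(FA) = z(0.425) = -0.189
d' = z(H) − z(FA) = 0.300 − (-0.189) = 0.489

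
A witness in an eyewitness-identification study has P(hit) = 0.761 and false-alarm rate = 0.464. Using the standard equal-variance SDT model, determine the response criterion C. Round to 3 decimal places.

C = -0.310

z(0.761) = 0.7095, z(0.464) = -0.0904
c = −½·[z(H) + z(FA)] = −0.5 × (0.7095 + (-0.0904)) = -0.30955
c < 0: the witness has a liberal response bias.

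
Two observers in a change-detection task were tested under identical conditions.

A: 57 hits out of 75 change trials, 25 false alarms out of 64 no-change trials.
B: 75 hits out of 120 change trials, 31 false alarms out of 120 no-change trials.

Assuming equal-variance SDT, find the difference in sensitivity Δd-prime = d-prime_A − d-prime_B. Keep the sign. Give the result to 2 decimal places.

Δd-prime = 0.02

A: z(0.7600) = 0.706, z(0.3906) = -0.278, d' = 0.984
B: z(0.6250) = 0.319, z(0.2583) = -0.649, d' = 0.968
Δd' = d'_A − d'_B = 0.984 − 0.968 = 0.016
A has the higher sensitivity.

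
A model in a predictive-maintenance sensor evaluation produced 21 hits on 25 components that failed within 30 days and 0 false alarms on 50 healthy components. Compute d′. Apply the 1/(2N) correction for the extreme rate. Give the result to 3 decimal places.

The false-alarm rate is 0/50 = 0, so apply the 1/(2N) correction: FA → 1/(2·50) = 0.01000.
z(H) = z(0.84000) = 0.9945
z(FA) = z(0.01000) = -2.3263
d' = 0.9945 − (-2.3263) = 3.3208

d′ = 3.321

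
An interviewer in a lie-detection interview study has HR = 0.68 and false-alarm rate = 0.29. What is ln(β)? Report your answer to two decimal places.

ln β = 0.04

Φ⁻¹(H) = Φ⁻¹(0.68) = 0.468
Φ⁻¹(FA) = Φ⁻¹(0.29) = -0.553
ln β = −½·[z(H)² − z(FA)²] = −0.5 × (0.219 − 0.306) = 0.0435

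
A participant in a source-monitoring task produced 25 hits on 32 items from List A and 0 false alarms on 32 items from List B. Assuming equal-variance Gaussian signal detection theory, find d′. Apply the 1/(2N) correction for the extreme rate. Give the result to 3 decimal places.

d′ = 2.930

The false-alarm rate is 0/32 = 0, so apply the 1/(2N) correction: FA → 1/(2·32) = 0.01562.
z(H) = z(0.78125) = 0.7764
z(FA) = z(0.01562) = -2.1540
d' = 0.7764 − (-2.1540) = 2.9304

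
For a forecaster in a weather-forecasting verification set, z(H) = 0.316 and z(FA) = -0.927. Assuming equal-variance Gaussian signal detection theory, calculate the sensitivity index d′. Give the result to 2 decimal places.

d' = z(H) − z(FA) = 0.316 − (-0.927) = 1.243

d′ = 1.24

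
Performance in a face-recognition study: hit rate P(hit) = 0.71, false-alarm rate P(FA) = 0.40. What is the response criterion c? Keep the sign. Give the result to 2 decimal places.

Φ⁻¹(H) = Φ⁻¹(0.71) = 0.553
Φ⁻¹(FA) = Φ⁻¹(0.40) = -0.253
c = −½·[z(H) + z(FA)] = −0.5 × (0.553 + (-0.253)) = -0.150
c < 0: the observer has a liberal response bias.

c = -0.15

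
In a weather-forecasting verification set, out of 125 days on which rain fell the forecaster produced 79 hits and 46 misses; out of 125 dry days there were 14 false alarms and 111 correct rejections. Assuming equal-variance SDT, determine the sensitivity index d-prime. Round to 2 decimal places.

d-prime = 1.55

H = 79/125 = 0.6320
FA = 14/125 = 0.1120
z(H) = 0.337
z(FA) = -1.216
d' = z(H) − z(FA) = 0.337 − (-1.216) = 1.553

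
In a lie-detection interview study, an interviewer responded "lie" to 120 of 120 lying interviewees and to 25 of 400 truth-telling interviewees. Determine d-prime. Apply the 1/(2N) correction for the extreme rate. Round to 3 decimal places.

d-prime = 4.172

The hit rate is 120/120 = 1, so apply the 1/(2N) correction: H → 1 − 1/(2·120) = 0.99583.
z(H) = z(0.99583) = 2.6380
z(FA) = z(0.06250) = -1.5341
d' = 2.6380 − (-1.5341) = 4.1721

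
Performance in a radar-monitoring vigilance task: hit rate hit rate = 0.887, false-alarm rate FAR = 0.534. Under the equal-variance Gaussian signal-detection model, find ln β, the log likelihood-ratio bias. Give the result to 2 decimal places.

ln β = -0.73

Φ⁻¹(H) = Φ⁻¹(0.887) = 1.211
Φ⁻¹(FA) = Φ⁻¹(0.534) = 0.085
ln β = −½·[z(H)² − z(FA)²] = −0.5 × (1.467 − 0.007) = -0.730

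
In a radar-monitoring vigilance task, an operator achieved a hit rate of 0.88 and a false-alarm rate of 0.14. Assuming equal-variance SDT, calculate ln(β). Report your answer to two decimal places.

ln β = -0.11

z(0.88) = 1.175, z(0.14) = -1.080
ln β = −½·[z(H)² − z(FA)²] = −0.5 × (1.381 − 1.166) = -0.1075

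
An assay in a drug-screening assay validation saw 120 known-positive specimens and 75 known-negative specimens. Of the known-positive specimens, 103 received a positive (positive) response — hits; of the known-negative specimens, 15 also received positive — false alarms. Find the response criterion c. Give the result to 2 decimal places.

H = 103/120 = 0.8583
FA = 15/75 = 0.2000
Φ⁻¹(0.8583) = 1.073, Φ⁻¹(0.2000) = -0.842
c = −½·[z(H) + z(FA)] = −0.5 × (1.073 + (-0.842)) = -0.1155

c = -0.12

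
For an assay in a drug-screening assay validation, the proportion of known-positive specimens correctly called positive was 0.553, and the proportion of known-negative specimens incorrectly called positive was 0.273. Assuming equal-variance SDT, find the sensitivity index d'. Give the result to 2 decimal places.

d' = 0.74

z(0.553) = 0.133, z(0.273) = -0.604
d' = z(H) − z(FA) = 0.133 − (-0.604) = 0.737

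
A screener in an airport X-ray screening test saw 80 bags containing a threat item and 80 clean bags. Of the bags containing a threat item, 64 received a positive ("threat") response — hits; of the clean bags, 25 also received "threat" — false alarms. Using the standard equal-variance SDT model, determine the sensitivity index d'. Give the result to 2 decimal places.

H = 64/80 = 0.8000
FA = 25/80 = 0.3125
z(0.8000) = 0.842, z(0.3125) = -0.489
d' = z(H) − z(FA) = 0.842 − (-0.489) = 1.331

d' = 1.33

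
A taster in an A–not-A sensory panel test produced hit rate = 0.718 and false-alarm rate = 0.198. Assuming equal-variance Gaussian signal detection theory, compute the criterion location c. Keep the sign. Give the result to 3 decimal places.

Φ⁻¹(H) = Φ⁻¹(0.718) = 0.5769
Φ⁻¹(FA) = Φ⁻¹(0.198) = -0.8488
c = −½·[z(H) + z(FA)] = −0.5 × (0.5769 + (-0.8488)) = 0.13595

c = 0.136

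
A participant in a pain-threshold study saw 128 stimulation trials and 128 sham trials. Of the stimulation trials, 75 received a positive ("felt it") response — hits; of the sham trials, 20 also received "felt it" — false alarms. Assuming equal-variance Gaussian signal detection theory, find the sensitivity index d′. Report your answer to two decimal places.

d′ = 1.23

H = 75/128 = 0.5859
FA = 20/128 = 0.1562
Φ⁻¹(H) = 0.217
Φ⁻¹(FA) = -1.010
d' = z(H) − z(FA) = 0.217 − (-1.010) = 1.227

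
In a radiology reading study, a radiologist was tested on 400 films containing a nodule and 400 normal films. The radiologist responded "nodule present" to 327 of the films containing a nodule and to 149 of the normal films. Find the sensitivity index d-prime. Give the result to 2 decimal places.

H = 327/400 = 0.8175
FA = 149/400 = 0.3725
z(H) = 0.9059
z(FA) = -0.3252
d' = z(H) − z(FA) = 0.9059 − (-0.3252) = 1.2311

d-prime = 1.23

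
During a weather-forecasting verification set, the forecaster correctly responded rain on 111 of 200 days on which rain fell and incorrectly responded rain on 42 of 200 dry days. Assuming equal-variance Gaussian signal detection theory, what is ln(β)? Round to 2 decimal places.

ln β = 0.32

H = 111/200 = 0.5550
FA = 42/200 = 0.2100
z(H) = 0.138
z(FA) = -0.806
ln β = −½·[z(H)² − z(FA)²] = −0.5 × (0.019 − 0.650) = 0.3155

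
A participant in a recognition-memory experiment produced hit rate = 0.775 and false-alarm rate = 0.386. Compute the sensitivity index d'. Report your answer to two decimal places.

Φ⁻¹(0.775) = 0.7554, Φ⁻¹(0.386) = -0.2898
d' = z(H) − z(FA) = 0.7554 − (-0.2898) = 1.0452

d' = 1.05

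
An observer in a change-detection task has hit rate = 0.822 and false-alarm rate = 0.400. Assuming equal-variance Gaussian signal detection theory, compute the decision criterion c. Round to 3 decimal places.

c = -0.335

z(H) = 0.9230
z(FA) = -0.2533
c = −½·[z(H) + z(FA)] = −0.5 × (0.9230 + (-0.2533)) = -0.33485
c < 0: the observer has a liberal response bias.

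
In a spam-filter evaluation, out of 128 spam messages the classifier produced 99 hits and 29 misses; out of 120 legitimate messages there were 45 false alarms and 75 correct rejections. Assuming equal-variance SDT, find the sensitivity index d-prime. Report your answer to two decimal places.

H = 99/128 = 0.7734
FA = 45/120 = 0.3750
z(0.7734) = 0.750, z(0.3750) = -0.319
d' = z(H) − z(FA) = 0.750 − (-0.319) = 1.069

d-prime = 1.07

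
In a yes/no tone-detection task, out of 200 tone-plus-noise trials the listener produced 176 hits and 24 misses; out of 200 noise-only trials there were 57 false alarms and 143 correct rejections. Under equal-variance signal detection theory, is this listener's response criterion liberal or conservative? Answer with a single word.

liberal

z(H) = 1.175, z(FA) = -0.568
c = −½·(z(H) + z(FA)) = -0.3035
c < 0 → liberal criterion (biased toward responding “yes”).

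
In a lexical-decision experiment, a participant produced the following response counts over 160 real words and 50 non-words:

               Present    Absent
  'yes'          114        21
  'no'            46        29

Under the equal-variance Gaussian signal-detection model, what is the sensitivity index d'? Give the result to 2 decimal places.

H = 114/160 = 0.7125
FA = 21/50 = 0.4200
z(H) = z(0.7125) = 0.5607
z(FA) = z(0.4200) = -0.2019
d' = z(H) − z(FA) = 0.5607 − (-0.2019) = 0.7626

d' = 0.76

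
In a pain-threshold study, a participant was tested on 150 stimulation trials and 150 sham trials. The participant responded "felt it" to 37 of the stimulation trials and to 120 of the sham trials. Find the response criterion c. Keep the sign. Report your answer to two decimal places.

c = -0.08

H = 37/150 = 0.2467
FA = 120/150 = 0.8000
z(0.2467) = -0.6849, z(0.8000) = 0.8416
c = −½·[z(H) + z(FA)] = −0.5 × (-0.6849 + 0.8416) = -0.07835
c < 0: the participant has a liberal response bias.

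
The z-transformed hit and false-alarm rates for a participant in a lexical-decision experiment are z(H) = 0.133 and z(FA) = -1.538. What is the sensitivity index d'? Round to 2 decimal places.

d' = 1.67

d' = z(H) − z(FA) = 0.133 − (-1.538) = 1.671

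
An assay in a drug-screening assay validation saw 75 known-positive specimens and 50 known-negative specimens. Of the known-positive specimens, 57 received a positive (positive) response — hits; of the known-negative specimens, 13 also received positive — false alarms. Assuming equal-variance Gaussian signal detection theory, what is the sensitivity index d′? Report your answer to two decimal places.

d′ = 1.35

H = 57/75 = 0.7600
FA = 13/50 = 0.2600
z(H) = 0.7063
z(FA) = -0.6433
d' = z(H) − z(FA) = 0.7063 − (-0.6433) = 1.3496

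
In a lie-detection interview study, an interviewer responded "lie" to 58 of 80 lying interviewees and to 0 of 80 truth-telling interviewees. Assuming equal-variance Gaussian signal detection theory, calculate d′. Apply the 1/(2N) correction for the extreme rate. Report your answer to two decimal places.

The false-alarm rate is 0/80 = 0, so apply the 1/(2N) correction: FA → 1/(2·80) = 0.00625.
z(H) = z(0.72500) = 0.598
z(FA) = z(0.00625) = -2.498
d' = 0.598 − (-2.498) = 3.096

d′ = 3.10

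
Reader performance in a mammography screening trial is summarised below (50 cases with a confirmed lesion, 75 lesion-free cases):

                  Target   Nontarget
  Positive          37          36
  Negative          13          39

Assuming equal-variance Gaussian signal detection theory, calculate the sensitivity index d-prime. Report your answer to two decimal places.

H = 37/50 = 0.7400
FA = 36/75 = 0.4800
z(H) = 0.643
z(FA) = -0.050
d' = z(H) − z(FA) = 0.643 − (-0.050) = 0.693

d-prime = 0.69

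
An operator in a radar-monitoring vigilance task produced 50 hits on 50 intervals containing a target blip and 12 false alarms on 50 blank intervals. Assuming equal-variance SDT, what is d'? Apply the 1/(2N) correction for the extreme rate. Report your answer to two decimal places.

The hit rate is 50/50 = 1, so apply the 1/(2N) correction: H → 1 − 1/(2·50) = 0.99000.
z(H) = z(0.99000) = 2.326
z(FA) = z(0.24000) = -0.706
d' = 2.326 − (-0.706) = 3.032

d' = 3.03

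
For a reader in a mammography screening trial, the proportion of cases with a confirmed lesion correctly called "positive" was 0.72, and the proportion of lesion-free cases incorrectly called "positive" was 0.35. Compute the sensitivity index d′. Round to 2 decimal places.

z(H) = z(0.72) = 0.5828
z(FA) = z(0.35) = -0.3853
d' = z(H) − z(FA) = 0.5828 − (-0.3853) = 0.9681

d′ = 0.97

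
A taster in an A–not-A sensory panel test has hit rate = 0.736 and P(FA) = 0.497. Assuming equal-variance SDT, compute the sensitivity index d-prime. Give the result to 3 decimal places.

z(H) = 0.6311
z(FA) = -0.0075
d' = z(H) − z(FA) = 0.6311 − (-0.0075) = 0.6386

d-prime = 0.639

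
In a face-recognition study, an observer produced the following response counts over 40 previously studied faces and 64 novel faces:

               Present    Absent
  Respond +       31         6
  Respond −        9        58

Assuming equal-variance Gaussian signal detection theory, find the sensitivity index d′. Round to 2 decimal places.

d′ = 2.07

H = 31/40 = 0.7750
FA = 6/64 = 0.0938
Φ⁻¹(0.7750) = 0.7554, Φ⁻¹(0.0938) = -1.3177
d' = z(H) − z(FA) = 0.7554 − (-1.3177) = 2.0731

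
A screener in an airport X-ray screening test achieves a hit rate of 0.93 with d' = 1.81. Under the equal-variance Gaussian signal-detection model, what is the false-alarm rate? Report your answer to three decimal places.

false-alarm rate = 0.369

z(hit rate) = z(0.93) = 1.4758
z(FA) = z(H) − d' = 1.4758 − 1.81 = -0.3342
false-alarm rate = Φ(-0.3342) = 0.3691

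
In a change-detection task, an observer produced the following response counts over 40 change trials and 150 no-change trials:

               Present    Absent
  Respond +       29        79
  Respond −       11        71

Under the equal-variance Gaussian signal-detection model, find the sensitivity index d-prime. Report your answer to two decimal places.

H = 29/40 = 0.7250
FA = 79/150 = 0.5267
z(H) = z(0.7250) = 0.5978
z(FA) = z(0.5267) = 0.0670
d' = z(H) − z(FA) = 0.5978 − 0.0670 = 0.5308

d-prime = 0.53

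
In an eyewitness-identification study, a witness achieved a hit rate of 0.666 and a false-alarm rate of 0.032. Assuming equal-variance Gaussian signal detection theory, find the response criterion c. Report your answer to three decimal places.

z(H) = 0.4289
z(FA) = -1.8522
c = −½·[z(H) + z(FA)] = −0.5 × (0.4289 + (-1.8522)) = 0.71165

c = 0.712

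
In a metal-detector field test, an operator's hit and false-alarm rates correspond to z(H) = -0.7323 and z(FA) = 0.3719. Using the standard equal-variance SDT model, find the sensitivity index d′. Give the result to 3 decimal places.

d' = z(H) − z(FA) = -0.7323 − 0.3719 = -1.1042

d′ = -1.104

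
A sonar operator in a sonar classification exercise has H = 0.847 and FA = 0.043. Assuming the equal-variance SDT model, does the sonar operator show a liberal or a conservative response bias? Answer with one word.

conservative

z(H) = 1.024, z(FA) = -1.717
c = −½·(z(H) + z(FA)) = 0.3465
c > 0 → conservative criterion (biased toward responding “no”).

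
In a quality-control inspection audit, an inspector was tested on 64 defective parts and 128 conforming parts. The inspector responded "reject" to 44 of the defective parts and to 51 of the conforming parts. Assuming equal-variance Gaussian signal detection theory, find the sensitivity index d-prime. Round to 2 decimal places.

H = 44/64 = 0.6875
FA = 51/128 = 0.3984
z(0.6875) = 0.489, z(0.3984) = -0.257
d' = z(H) − z(FA) = 0.489 − (-0.257) = 0.746

d-prime = 0.75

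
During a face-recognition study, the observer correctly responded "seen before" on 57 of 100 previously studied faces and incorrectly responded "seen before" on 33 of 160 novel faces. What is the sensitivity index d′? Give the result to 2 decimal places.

d′ = 1.00

H = 57/100 = 0.5700
FA = 33/160 = 0.2062
Φ⁻¹(H) = 0.1764
Φ⁻¹(FA) = -0.8197
d' = z(H) − z(FA) = 0.1764 − (-0.8197) = 0.9961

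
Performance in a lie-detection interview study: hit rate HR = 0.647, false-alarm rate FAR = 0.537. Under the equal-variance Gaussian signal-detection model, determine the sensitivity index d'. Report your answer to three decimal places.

z(0.647) = 0.3772, z(0.537) = 0.0929
d' = z(H) − z(FA) = 0.3772 − 0.0929 = 0.2843

d' = 0.284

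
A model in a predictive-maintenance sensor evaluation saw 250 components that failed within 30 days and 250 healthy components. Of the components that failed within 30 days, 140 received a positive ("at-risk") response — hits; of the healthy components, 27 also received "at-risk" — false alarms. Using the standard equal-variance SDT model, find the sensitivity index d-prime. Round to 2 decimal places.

H = 140/250 = 0.5600
FA = 27/250 = 0.1080
z(H) = 0.1510
z(FA) = -1.2372
d' = z(H) − z(FA) = 0.1510 − (-1.2372) = 1.3882

d-prime = 1.39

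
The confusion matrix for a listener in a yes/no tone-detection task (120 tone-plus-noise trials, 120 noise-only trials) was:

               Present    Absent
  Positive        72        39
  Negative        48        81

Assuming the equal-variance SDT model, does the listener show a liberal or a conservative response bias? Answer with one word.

z(H) = 0.253, z(FA) = -0.454
c = −½·(z(H) + z(FA)) = 0.1005
c > 0 → conservative criterion (biased toward responding “no”).

conservative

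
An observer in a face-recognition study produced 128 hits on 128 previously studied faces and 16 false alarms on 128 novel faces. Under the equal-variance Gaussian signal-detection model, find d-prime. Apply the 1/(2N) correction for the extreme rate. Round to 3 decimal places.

d-prime = 3.810

The hit rate is 128/128 = 1, so apply the 1/(2N) correction: H → 1 − 1/(2·128) = 0.99609.
z(H) = z(0.99609) = 2.6597
z(FA) = z(0.12500) = -1.1503
d' = 2.6597 − (-1.1503) = 3.8100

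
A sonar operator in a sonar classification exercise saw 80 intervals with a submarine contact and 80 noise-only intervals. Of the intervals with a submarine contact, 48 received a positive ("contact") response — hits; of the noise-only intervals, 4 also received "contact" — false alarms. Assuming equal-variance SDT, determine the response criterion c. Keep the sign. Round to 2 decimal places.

c = 0.70

H = 48/80 = 0.6000
FA = 4/80 = 0.0500
Φ⁻¹(0.6000) = 0.253, Φ⁻¹(0.0500) = -1.645
c = −½·[z(H) + z(FA)] = −0.5 × (0.253 + (-1.645)) = 0.696
c > 0: the sonar operator has a conservative response bias.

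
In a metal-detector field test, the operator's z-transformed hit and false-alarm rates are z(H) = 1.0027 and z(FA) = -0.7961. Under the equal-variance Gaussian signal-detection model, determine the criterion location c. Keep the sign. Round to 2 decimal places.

c = -0.10

c = −½·[z(H) + z(FA)] = −½·(1.0027 + (-0.7961)) = -0.1033
c < 0: the operator has a liberal response bias.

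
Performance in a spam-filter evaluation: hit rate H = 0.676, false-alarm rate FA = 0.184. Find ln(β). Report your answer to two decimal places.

ln β = 0.30

z(0.676) = 0.457, z(0.184) = -0.900
ln β = −½·[z(H)² − z(FA)²] = −0.5 × (0.209 − 0.810) = 0.3005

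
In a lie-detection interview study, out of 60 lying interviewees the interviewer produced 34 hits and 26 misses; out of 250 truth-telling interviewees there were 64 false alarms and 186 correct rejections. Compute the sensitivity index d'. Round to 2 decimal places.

d' = 0.82

H = 34/60 = 0.5667
FA = 64/250 = 0.2560
z(H) = 0.168
z(FA) = -0.656
d' = z(H) − z(FA) = 0.168 − (-0.656) = 0.824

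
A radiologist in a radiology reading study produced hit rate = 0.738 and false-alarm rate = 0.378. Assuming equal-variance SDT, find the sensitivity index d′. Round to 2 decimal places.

d′ = 0.95

Φ⁻¹(H) = 0.637
Φ⁻¹(FA) = -0.311
d' = z(H) − z(FA) = 0.637 − (-0.311) = 0.948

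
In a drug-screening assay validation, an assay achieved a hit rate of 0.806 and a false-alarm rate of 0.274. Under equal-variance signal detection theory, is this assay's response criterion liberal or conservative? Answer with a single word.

z(H) = 0.863, z(FA) = -0.601
c = −½·(z(H) + z(FA)) = -0.131
c < 0 → liberal criterion (biased toward responding “yes”).

liberal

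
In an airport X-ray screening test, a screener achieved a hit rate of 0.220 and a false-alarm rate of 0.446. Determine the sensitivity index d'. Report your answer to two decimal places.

d' = -0.64

z(0.220) = -0.7722, z(0.446) = -0.1358
d' = z(H) − z(FA) = -0.7722 − (-0.1358) = -0.6364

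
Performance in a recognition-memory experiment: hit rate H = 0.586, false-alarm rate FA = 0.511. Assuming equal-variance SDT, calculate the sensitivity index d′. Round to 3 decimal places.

d′ = 0.190

z(0.586) = 0.2173, z(0.511) = 0.0276
d' = z(H) − z(FA) = 0.2173 − 0.0276 = 0.1897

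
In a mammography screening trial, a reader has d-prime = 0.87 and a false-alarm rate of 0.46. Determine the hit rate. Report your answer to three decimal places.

z(false-alarm rate) = z(0.46) = -0.1004
z(H) = z(FA) + d' = -0.1004 + 0.87 = 0.7696
hit rate = Φ(0.7696) = 0.7792

hit rate = 0.779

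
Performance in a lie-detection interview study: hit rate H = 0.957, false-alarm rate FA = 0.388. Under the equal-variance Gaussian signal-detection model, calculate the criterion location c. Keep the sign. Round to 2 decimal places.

c = -0.72

z(H) = z(0.957) = 1.717
z(FA) = z(0.388) = -0.285
c = −½·[z(H) + z(FA)] = −0.5 × (1.717 + (-0.285)) = -0.716
c < 0: the interviewer has a liberal response bias.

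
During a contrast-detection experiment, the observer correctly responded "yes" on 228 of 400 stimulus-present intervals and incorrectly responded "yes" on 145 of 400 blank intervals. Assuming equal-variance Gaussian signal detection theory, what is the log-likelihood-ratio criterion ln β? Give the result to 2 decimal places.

ln β = 0.05

H = 228/400 = 0.5700
FA = 145/400 = 0.3625
z(H) = z(0.5700) = 0.176
z(FA) = z(0.3625) = -0.352
ln β = −½·[z(H)² − z(FA)²] = −0.5 × (0.031 − 0.124) = 0.0465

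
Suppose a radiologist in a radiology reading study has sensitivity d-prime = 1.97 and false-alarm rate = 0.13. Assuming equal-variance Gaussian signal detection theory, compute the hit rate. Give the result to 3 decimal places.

z(false-alarm rate) = z(0.13) = -1.1264
z(H) = z(FA) + d' = -1.1264 + 1.97 = 0.8436
hit rate = Φ(0.8436) = 0.8006

hit rate = 0.801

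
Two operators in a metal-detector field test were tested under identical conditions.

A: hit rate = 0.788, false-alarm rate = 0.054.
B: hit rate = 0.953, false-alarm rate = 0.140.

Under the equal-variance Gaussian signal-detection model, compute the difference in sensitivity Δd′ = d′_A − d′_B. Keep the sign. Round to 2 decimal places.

Δd′ = -0.35

A: z(0.788) = 0.800, z(0.054) = -1.607, d' = 2.407
B: z(0.953) = 1.675, z(0.140) = -1.080, d' = 2.755
Δd' = d'_A − d'_B = 2.407 − 2.755 = -0.348
B has the higher sensitivity.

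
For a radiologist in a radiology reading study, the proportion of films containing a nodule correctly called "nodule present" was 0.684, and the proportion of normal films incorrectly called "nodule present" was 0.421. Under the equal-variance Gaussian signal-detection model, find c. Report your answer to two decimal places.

c = -0.14

z(H) = 0.479
z(FA) = -0.199
c = −½·[z(H) + z(FA)] = −0.5 × (0.479 + (-0.199)) = -0.140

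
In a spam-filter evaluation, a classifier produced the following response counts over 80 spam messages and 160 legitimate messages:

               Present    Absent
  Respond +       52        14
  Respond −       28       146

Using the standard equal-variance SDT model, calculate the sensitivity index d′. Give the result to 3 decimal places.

H = 52/80 = 0.6500
FA = 14/160 = 0.0875
Φ⁻¹(H) = 0.3853
Φ⁻¹(FA) = -1.3563
d' = z(H) − z(FA) = 0.3853 − (-1.3563) = 1.7416

d′ = 1.742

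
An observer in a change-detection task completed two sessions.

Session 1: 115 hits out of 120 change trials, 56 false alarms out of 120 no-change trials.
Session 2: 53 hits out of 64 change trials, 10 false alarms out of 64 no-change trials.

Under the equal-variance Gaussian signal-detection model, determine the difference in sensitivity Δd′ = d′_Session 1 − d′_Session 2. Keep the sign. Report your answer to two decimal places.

Session 1: z(0.9583) = 1.731, z(0.4667) = -0.084, d' = 1.815
Session 2: z(0.8281) = 0.947, z(0.1562) = -1.010, d' = 1.957
Δd' = d'_Session 1 − d'_Session 2 = 1.815 − 1.957 = -0.142
Session 2 has the higher sensitivity.

Δd′ = -0.14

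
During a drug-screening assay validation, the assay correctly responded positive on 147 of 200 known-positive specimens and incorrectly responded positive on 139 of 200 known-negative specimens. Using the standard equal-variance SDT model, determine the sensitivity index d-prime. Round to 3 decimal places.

H = 147/200 = 0.7350
FA = 139/200 = 0.6950
Φ⁻¹(H) = Φ⁻¹(0.7350) = 0.6280
Φ⁻¹(FA) = Φ⁻¹(0.6950) = 0.5101
d' = z(H) − z(FA) = 0.6280 − 0.5101 = 0.1179

d-prime = 0.118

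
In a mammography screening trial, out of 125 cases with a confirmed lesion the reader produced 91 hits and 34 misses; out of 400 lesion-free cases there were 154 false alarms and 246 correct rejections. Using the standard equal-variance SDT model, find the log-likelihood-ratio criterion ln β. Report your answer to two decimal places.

H = 91/125 = 0.7280
FA = 154/400 = 0.3850
z(H) = z(0.7280) = 0.607
z(FA) = z(0.3850) = -0.292
ln β = −½·[z(H)² − z(FA)²] = −0.5 × (0.368 − 0.085) = -0.1415

ln β = -0.14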